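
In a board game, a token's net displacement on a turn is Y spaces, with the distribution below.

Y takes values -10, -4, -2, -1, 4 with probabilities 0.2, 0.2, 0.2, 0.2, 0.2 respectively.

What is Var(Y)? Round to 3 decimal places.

20.640

E[Y] = (-10)(0.2) + (-4)(0.2) + (-2)(0.2) + (-1)(0.2) + (4)(0.2) = -2.6
E[Y²] = (-10)²(0.2) + (-4)²(0.2) + (-2)²(0.2) + (-1)²(0.2) + (4)²(0.2) = 27.4
Var(Y) = E[Y²] − (E[Y])² = 27.4 − (-2.6)² = 20.64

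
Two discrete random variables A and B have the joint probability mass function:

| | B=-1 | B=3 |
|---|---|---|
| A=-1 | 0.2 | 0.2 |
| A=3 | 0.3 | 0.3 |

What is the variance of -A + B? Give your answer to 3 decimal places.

7.840

E[A] = 1.4,  E[B] = 1,  E[AB] = 1.4
V(A) = 5.8 − (1.4)² = 3.84;  V(B) = 5 − (1)² = 4
cov(A,B) = 1.4 − (1.4)(1) = 0
V(-A + B) = (-1)²·3.84 + (1)²·4 + 2·(-1)·(1)·0 = 7.84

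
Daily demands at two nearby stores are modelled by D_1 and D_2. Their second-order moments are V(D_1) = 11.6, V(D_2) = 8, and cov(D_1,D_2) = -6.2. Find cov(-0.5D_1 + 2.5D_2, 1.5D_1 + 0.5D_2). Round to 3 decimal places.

cov(-0.5D_1 + 2.5D_2, 1.5D_1 + 0.5D_2) = (-0.5)(1.5)V(D_1) + (2.5)(0.5)V(D_2) + [(-0.5)(0.5) + (2.5)(1.5)]cov(D_1,D_2)
= -0.75·11.6 + 1.25·8 + 3.5·-6.2 = -20.4

-20.400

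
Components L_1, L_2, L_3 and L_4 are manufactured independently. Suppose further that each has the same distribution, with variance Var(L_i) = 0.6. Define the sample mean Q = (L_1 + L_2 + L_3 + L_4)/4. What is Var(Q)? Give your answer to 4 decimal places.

By independence, Var(Q) = (0.25)²Var(L_1) + (0.25)²Var(L_2) + (0.25)²Var(L_3) + (0.25)²Var(L_4)
= (0.25)²·0.6 + (0.25)²·0.6 + (0.25)²·0.6 + (0.25)²·0.6 = 0.15

0.1500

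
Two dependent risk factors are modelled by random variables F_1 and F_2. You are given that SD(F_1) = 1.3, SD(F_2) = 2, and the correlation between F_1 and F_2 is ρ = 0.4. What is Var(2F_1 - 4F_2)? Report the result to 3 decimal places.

Var(F_1) = (1.3)² = 1.69;  Var(F_2) = (2)² = 4
Cov(F_1,F_2) = ρ·SD(F_1)·SD(F_2) = 0.4·1.3·2 = 1.04
Var(2F_1 - 4F_2) = (2)²·Var(F_1) + (-4)²·Var(F_2) + 2·(2)·(-4)·Cov(F_1,F_2)
= 4·1.69 + 16·4 + -16·1.04 = 54.12

54.120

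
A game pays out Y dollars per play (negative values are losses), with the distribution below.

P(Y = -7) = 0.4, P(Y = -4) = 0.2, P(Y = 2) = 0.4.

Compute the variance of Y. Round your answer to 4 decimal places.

16.5600

E[Y] = (-7)(0.4) + (-4)(0.2) + (2)(0.4) = -2.8
E[Y²] = (-7)²(0.4) + (-4)²(0.2) + (2)²(0.4) = 24.4
var(Y) = E[Y²] − (E[Y])² = 24.4 − (-2.8)² = 16.56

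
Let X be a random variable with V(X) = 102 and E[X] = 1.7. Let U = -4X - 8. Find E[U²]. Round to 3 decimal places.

E[-4X - 8] = -4·1.7 − 8 = -14.8
V(-4X - 8) = (-4)²·102 = 1632
E[U²] = V(U) + (E[U])² = 1632 + (-14.8)² = 1851.04

1851.040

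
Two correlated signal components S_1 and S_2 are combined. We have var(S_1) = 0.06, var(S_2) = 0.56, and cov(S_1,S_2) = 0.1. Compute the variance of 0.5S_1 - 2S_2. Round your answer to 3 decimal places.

var(0.5S_1 - 2S_2) = (0.5)²·var(S_1) + (-2)²·var(S_2) + 2·(0.5)·(-2)·cov(S_1,S_2)
= 0.25·0.06 + 4·0.56 + -2·0.1 = 2.055

2.055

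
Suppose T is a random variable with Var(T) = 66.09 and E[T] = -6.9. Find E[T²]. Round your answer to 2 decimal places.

E[T²] = Var(T) + (E[T])² = 66.09 + (-6.9)² = 113.7

113.70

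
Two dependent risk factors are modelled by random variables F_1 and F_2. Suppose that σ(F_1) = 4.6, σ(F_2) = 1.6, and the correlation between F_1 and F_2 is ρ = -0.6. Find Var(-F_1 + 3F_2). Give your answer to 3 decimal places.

Var(F_1) = (4.6)² = 21.16;  Var(F_2) = (1.6)² = 2.56
Cov(F_1,F_2) = ρ·σ(F_1)·σ(F_2) = -0.6·4.6·1.6 = -4.416
Var(-F_1 + 3F_2) = (-1)²·Var(F_1) + (3)²·Var(F_2) + 2·(-1)·(3)·Cov(F_1,F_2)
= 1·21.16 + 9·2.56 + -6·-4.416 = 70.696

70.696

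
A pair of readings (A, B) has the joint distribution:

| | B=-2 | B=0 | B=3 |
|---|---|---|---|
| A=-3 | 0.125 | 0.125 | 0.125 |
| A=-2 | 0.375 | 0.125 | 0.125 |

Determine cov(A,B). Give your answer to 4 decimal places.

E[A] = -2.375,  E[B] = -0.25
E[AB] = 0.375
cov(A,B) = E[AB] − E[A]E[B] = 0.375 − (-2.375)(-0.25) = -0.21875

-0.2188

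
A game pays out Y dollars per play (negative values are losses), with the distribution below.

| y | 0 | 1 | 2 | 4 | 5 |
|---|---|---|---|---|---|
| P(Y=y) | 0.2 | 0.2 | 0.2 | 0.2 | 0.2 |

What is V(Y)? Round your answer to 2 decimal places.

3.44

E[Y] = (0)(0.2) + (1)(0.2) + (2)(0.2) + (4)(0.2) + (5)(0.2) = 2.4
E[Y²] = (0)²(0.2) + (1)²(0.2) + (2)²(0.2) + (4)²(0.2) + (5)²(0.2) = 9.2
V(Y) = E[Y²] − (E[Y])² = 9.2 − (2.4)² = 3.44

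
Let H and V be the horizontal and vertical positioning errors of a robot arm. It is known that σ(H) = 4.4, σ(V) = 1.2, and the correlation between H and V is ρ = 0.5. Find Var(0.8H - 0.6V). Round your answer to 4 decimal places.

Var(H) = (4.4)² = 19.36;  Var(V) = (1.2)² = 1.44
Cov(H,V) = ρ·σ(H)·σ(V) = 0.5·4.4·1.2 = 2.64
Var(0.8H - 0.6V) = (0.8)²·Var(H) + (-0.6)²·Var(V) + 2·(0.8)·(-0.6)·Cov(H,V)
= 0.64·19.36 + 0.36·1.44 + -0.96·2.64 = 10.3744

10.3744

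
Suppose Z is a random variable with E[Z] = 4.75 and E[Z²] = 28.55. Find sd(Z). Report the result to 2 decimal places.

V(Z) = 28.55 − (4.75)² = 5.9875
sd(Z) = √5.9875 ≈ 2.45

2.45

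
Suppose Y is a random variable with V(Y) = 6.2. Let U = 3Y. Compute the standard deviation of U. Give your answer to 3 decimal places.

V(3Y) = (3)²·6.2 = 55.8
SD(U) = √55.8 ≈ 7.470

7.470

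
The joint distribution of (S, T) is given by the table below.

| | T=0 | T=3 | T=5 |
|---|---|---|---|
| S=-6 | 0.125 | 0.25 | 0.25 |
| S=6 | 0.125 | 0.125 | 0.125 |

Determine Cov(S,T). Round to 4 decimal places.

-1.5000

E[S] = -1.5,  E[T] = 3
E[ST] = -6
Cov(S,T) = E[ST] − E[S]E[T] = -6 − (-1.5)(3) = -1.5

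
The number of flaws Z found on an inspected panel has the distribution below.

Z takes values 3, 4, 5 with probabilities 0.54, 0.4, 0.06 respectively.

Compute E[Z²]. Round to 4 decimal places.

E[Z²] = (3)²(0.54) + (4)²(0.4) + (5)²(0.06) = 12.76

12.7600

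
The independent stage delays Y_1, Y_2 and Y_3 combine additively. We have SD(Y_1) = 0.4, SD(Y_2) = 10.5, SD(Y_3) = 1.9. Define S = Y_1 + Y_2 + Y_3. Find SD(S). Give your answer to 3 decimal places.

var(Y_1) = 0.16, var(Y_2) = 110.25, var(Y_3) = 3.61
By independence, var(S) = (1)²var(Y_1) + (1)²var(Y_2) + (1)²var(Y_3)
= (1)²·0.16 + (1)²·110.25 + (1)²·3.61 = 114.02
SD(S) = √114.02 ≈ 10.678

10.678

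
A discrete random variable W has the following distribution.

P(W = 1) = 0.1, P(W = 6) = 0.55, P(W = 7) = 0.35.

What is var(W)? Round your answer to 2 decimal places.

E[W] = (1)(0.1) + (6)(0.55) + (7)(0.35) = 5.85
E[W²] = (1)²(0.1) + (6)²(0.55) + (7)²(0.35) = 37.05
var(W) = E[W²] − (E[W])² = 37.05 − (5.85)² = 2.8275

2.83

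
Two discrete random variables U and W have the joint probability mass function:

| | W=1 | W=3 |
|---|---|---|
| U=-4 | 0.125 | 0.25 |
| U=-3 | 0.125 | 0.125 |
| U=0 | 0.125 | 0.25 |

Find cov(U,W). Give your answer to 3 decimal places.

E[U] = -2.25,  E[W] = 2.25
E[UW] = -5
cov(U,W) = E[UW] − E[U]E[W] = -5 − (-2.25)(2.25) = 0.0625

0.063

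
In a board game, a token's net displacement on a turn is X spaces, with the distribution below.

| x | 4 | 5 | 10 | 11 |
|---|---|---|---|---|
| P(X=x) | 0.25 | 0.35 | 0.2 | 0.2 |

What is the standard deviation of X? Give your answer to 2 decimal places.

E[X] = (4)(0.25) + (5)(0.35) + (10)(0.2) + (11)(0.2) = 6.95
E[X²] = (4)²(0.25) + (5)²(0.35) + (10)²(0.2) + (11)²(0.2) = 56.95
V(X) = E[X²] − (E[X])² = 56.95 − (6.95)² = 8.6475
SD(X) = √8.6475 ≈ 2.94

2.94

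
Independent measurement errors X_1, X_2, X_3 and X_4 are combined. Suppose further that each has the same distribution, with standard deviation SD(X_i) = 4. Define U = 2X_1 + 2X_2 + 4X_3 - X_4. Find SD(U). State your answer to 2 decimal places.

V(X_i) = (4)² = 16
By independence, V(U) = (2)²V(X_1) + (2)²V(X_2) + (4)²V(X_3) + (-1)²V(X_4)
= (2)²·16 + (2)²·16 + (4)²·16 + (-1)²·16 = 400
SD(U) = √400 ≈ 20.00

20.00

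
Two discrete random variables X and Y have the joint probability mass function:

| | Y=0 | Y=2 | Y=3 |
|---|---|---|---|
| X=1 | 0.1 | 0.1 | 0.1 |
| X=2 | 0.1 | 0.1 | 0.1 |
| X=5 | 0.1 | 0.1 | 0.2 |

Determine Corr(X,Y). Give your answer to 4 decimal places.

0.1275

E[X] = 2.9,  E[Y] = 1.8
E[XY] = 5.5
Cov(X,Y) = E[XY] − E[X]E[Y] = 5.5 − (2.9)(1.8) = 0.28
Var(X) = 3.09,  Var(Y) = 1.56
ρ = 0.28 / √(3.09·1.56) ≈ 0.1275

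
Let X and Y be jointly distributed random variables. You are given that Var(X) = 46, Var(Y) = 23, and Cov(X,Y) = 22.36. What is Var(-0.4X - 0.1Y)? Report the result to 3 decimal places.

9.379

Var(-0.4X - 0.1Y) = (-0.4)²·Var(X) + (-0.1)²·Var(Y) + 2·(-0.4)·(-0.1)·Cov(X,Y)
= 0.16·46 + 0.01·23 + 0.08·22.36 = 9.3788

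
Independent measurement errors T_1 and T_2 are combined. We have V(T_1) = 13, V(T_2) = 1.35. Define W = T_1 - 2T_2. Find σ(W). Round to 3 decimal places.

4.290

By independence, V(W) = (1)²V(T_1) + (-2)²V(T_2)
= (1)²·13 + (-2)²·1.35 = 18.4
σ(W) = √18.4 ≈ 4.290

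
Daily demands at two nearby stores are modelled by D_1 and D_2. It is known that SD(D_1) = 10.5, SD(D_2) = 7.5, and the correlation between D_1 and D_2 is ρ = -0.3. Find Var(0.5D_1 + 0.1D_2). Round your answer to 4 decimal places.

Var(D_1) = (10.5)² = 110.25;  Var(D_2) = (7.5)² = 56.25
cov(D_1,D_2) = ρ·SD(D_1)·SD(D_2) = -0.3·10.5·7.5 = -23.625
Var(0.5D_1 + 0.1D_2) = (0.5)²·Var(D_1) + (0.1)²·Var(D_2) + 2·(0.5)·(0.1)·cov(D_1,D_2)
= 0.25·110.25 + 0.01·56.25 + 0.1·-23.625 = 25.7625

25.7625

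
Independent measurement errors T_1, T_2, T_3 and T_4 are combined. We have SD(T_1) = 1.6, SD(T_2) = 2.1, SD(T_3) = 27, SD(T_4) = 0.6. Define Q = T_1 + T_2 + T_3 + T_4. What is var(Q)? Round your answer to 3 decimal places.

736.330

var(T_1) = 2.56, var(T_2) = 4.41, var(T_3) = 729, var(T_4) = 0.36
By independence, var(Q) = (1)²var(T_1) + (1)²var(T_2) + (1)²var(T_3) + (1)²var(T_4)
= (1)²·2.56 + (1)²·4.41 + (1)²·729 + (1)²·0.36 = 736.33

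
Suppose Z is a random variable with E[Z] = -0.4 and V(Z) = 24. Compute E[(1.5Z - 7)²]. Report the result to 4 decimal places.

E[1.5Z - 7] = 1.5·-0.4 − 7 = -7.6
V(1.5Z - 7) = (1.5)²·24 = 54
E[(1.5Z - 7)²] = V((1.5Z - 7)) + (E[(1.5Z - 7)])² = 54 + (-7.6)² = 111.76

111.7600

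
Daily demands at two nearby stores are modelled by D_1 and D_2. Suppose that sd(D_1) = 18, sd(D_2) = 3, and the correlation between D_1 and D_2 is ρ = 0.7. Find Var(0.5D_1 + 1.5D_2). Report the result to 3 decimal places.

157.950

Var(D_1) = (18)² = 324;  Var(D_2) = (3)² = 9
Cov(D_1,D_2) = ρ·sd(D_1)·sd(D_2) = 0.7·18·3 = 37.8
Var(0.5D_1 + 1.5D_2) = (0.5)²·Var(D_1) + (1.5)²·Var(D_2) + 2·(0.5)·(1.5)·Cov(D_1,D_2)
= 0.25·324 + 2.25·9 + 1.5·37.8 = 157.95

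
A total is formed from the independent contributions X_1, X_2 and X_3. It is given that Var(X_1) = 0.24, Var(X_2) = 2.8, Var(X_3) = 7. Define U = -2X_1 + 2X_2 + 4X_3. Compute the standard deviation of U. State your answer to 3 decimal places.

By independence, Var(U) = (-2)²Var(X_1) + (2)²Var(X_2) + (4)²Var(X_3)
= (-2)²·0.24 + (2)²·2.8 + (4)²·7 = 124.16
SD(U) = √124.16 ≈ 11.143

11.143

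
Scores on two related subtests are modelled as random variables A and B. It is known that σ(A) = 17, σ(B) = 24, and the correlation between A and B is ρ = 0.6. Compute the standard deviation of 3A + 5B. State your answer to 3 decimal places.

156.029

Var(A) = (17)² = 289;  Var(B) = (24)² = 576
cov(A,B) = ρ·σ(A)·σ(B) = 0.6·17·24 = 244.8
Var(3A + 5B) = (3)²·Var(A) + (5)²·Var(B) + 2·(3)·(5)·cov(A,B)
= 9·289 + 25·576 + 30·244.8 = 24345
σ(3A + 5B) = √24345 ≈ 156.029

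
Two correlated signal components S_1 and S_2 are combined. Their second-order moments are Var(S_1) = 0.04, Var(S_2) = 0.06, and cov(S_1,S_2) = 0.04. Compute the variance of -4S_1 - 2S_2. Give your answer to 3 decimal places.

1.520

Var(-4S_1 - 2S_2) = (-4)²·Var(S_1) + (-2)²·Var(S_2) + 2·(-4)·(-2)·cov(S_1,S_2)
= 16·0.04 + 4·0.06 + 16·0.04 = 1.52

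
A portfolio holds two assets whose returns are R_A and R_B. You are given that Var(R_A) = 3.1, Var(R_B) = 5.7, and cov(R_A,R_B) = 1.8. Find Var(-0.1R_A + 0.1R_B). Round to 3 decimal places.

0.052

Var(-0.1R_A + 0.1R_B) = (-0.1)²·Var(R_A) + (0.1)²·Var(R_B) + 2·(-0.1)·(0.1)·cov(R_A,R_B)
= 0.01·3.1 + 0.01·5.7 + -0.02·1.8 = 0.052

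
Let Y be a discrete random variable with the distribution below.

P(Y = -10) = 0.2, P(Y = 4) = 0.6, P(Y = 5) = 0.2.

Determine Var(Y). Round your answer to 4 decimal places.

E[Y] = (-10)(0.2) + (4)(0.6) + (5)(0.2) = 1.4
E[Y²] = (-10)²(0.2) + (4)²(0.6) + (5)²(0.2) = 34.6
Var(Y) = E[Y²] − (E[Y])² = 34.6 − (1.4)² = 32.64

32.6400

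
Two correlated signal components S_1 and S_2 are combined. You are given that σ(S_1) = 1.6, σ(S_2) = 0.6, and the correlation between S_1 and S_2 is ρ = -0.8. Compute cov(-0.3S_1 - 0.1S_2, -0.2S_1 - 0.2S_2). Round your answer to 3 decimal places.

V(S_1) = (1.6)² = 2.56;  V(S_2) = (0.6)² = 0.36
cov(S_1,S_2) = ρ·σ(S_1)·σ(S_2) = -0.8·1.6·0.6 = -0.768
cov(-0.3S_1 - 0.1S_2, -0.2S_1 - 0.2S_2) = (-0.3)(-0.2)V(S_1) + (-0.1)(-0.2)V(S_2) + [(-0.3)(-0.2) + (-0.1)(-0.2)]cov(S_1,S_2)
= 0.06·2.56 + 0.02·0.36 + 0.08·-0.768 = 0.09936

0.099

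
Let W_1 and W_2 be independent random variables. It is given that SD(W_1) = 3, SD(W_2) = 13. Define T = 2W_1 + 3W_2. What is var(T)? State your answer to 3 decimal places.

1557.000

var(W_1) = 9, var(W_2) = 169
By independence, var(T) = (2)²var(W_1) + (3)²var(W_2)
= (2)²·9 + (3)²·169 = 1557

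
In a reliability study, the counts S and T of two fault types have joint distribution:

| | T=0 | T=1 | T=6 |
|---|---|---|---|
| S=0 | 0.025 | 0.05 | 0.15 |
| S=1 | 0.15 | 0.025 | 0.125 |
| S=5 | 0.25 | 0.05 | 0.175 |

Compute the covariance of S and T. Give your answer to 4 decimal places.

E[S] = 2.675,  E[T] = 2.825
E[ST] = 6.275
Cov(S,T) = E[ST] − E[S]E[T] = 6.275 − (2.675)(2.825) = -1.281875

-1.2819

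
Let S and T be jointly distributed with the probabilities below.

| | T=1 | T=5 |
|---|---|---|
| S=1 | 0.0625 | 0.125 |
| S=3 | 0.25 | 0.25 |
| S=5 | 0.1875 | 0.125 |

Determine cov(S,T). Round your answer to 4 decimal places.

-0.5000

E[S] = 3.25,  E[T] = 3
E[ST] = 9.25
cov(S,T) = E[ST] − E[S]E[T] = 9.25 − (3.25)(3) = -0.5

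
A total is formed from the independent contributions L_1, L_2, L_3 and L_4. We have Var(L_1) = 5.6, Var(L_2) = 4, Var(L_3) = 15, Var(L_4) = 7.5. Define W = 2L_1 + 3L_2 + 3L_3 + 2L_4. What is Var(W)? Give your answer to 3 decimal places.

223.400

By independence, Var(W) = (2)²Var(L_1) + (3)²Var(L_2) + (3)²Var(L_3) + (2)²Var(L_4)
= (2)²·5.6 + (3)²·4 + (3)²·15 + (2)²·7.5 = 223.4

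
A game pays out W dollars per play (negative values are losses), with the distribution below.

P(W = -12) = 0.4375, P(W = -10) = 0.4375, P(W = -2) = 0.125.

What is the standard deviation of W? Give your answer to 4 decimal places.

3.1200

E[W] = (-12)(0.4375) + (-10)(0.4375) + (-2)(0.125) = -9.875
E[W²] = (-12)²(0.4375) + (-10)²(0.4375) + (-2)²(0.125) = 107.25
var(W) = E[W²] − (E[W])² = 107.25 − (-9.875)² = 9.734375
sd(W) = √9.734375 ≈ 3.1200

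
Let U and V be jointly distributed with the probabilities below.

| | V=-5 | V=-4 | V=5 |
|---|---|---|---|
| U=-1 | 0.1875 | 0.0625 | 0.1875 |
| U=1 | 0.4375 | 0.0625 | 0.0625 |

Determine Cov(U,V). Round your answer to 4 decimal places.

E[U] = 0.125,  E[V] = -2.375
E[UV] = -1.875
Cov(U,V) = E[UV] − E[U]E[V] = -1.875 − (0.125)(-2.375) = -1.578125

-1.5781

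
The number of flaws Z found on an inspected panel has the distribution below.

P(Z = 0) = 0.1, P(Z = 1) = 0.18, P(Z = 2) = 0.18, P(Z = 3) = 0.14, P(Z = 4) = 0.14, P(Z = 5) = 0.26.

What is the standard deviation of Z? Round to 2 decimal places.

1.72

E[Z] = (0)(0.1) + (1)(0.18) + (2)(0.18) + (3)(0.14) + (4)(0.14) + (5)(0.26) = 2.82
E[Z²] = (0)²(0.1) + (1)²(0.18) + (2)²(0.18) + (3)²(0.14) + (4)²(0.14) + (5)²(0.26) = 10.9
V(Z) = E[Z²] − (E[Z])² = 10.9 − (2.82)² = 2.9476
sd(Z) = √2.9476 ≈ 1.72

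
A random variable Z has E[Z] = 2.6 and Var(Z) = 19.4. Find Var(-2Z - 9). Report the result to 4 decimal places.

77.6000

Var(-2Z - 9) = (-2)²·Var(Z) = 4·19.4 = 77.6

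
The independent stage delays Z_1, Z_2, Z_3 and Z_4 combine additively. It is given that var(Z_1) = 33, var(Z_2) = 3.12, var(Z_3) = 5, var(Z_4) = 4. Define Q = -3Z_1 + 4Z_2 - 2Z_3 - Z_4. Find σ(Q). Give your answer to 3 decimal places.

19.259

By independence, var(Q) = (-3)²var(Z_1) + (4)²var(Z_2) + (-2)²var(Z_3) + (-1)²var(Z_4)
= (-3)²·33 + (4)²·3.12 + (-2)²·5 + (-1)²·4 = 370.92
σ(Q) = √370.92 ≈ 19.259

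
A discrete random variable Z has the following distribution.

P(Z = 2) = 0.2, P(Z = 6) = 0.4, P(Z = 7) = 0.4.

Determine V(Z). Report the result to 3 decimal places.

E[Z] = (2)(0.2) + (6)(0.4) + (7)(0.4) = 5.6
E[Z²] = (2)²(0.2) + (6)²(0.4) + (7)²(0.4) = 34.8
V(Z) = E[Z²] − (E[Z])² = 34.8 − (5.6)² = 3.44

3.440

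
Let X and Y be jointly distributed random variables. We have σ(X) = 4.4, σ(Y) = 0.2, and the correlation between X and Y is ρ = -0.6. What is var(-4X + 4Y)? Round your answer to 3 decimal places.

327.296

var(X) = (4.4)² = 19.36;  var(Y) = (0.2)² = 0.04
Cov(X,Y) = ρ·σ(X)·σ(Y) = -0.6·4.4·0.2 = -0.528
var(-4X + 4Y) = (-4)²·var(X) + (4)²·var(Y) + 2·(-4)·(4)·Cov(X,Y)
= 16·19.36 + 16·0.04 + -32·-0.528 = 327.296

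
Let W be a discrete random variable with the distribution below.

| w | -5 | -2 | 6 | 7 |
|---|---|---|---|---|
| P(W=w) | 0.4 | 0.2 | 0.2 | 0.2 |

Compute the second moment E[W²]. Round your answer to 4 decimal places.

27.8000

E[W²] = (-5)²(0.4) + (-2)²(0.2) + (6)²(0.2) + (7)²(0.2) = 27.8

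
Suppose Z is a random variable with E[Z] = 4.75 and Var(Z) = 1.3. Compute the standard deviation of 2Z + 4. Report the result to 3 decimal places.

Var(2Z + 4) = (2)²·1.3 = 5.2
SD(2Z + 4) = √5.2 ≈ 2.280

2.280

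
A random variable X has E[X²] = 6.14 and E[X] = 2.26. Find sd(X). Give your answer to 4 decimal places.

Var(X) = 6.14 − (2.26)² = 1.0324
sd(X) = √1.0324 ≈ 1.0161

1.0161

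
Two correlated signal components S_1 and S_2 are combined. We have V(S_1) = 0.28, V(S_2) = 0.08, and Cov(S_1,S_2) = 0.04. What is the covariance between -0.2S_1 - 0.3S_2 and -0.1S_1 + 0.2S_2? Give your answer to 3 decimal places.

Cov(-0.2S_1 - 0.3S_2, -0.1S_1 + 0.2S_2) = (-0.2)(-0.1)V(S_1) + (-0.3)(0.2)V(S_2) + [(-0.2)(0.2) + (-0.3)(-0.1)]Cov(S_1,S_2)
= 0.02·0.28 + -0.06·0.08 + -0.01·0.04 = 0.0004

0.000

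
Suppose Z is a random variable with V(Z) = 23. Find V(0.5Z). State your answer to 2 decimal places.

5.75

V(0.5Z) = (0.5)²·V(Z) = 0.25·23 = 5.75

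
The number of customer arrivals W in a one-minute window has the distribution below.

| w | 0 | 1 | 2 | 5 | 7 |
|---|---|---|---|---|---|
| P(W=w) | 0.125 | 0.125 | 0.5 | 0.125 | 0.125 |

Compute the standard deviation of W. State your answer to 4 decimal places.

E[W] = (0)(0.125) + (1)(0.125) + (2)(0.5) + (5)(0.125) + (7)(0.125) = 2.625
E[W²] = (0)²(0.125) + (1)²(0.125) + (2)²(0.5) + (5)²(0.125) + (7)²(0.125) = 11.375
Var(W) = E[W²] − (E[W])² = 11.375 − (2.625)² = 4.484375
SD(W) = √4.484375 ≈ 2.1176

2.1176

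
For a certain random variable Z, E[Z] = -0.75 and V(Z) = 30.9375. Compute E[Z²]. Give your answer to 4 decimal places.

E[Z²] = V(Z) + (E[Z])² = 30.9375 + (-0.75)² = 31.5

31.5000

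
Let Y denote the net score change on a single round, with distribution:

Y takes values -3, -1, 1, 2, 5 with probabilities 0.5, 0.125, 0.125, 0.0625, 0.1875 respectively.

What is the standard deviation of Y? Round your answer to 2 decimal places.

3.08

E[Y] = (-3)(0.5) + (-1)(0.125) + (1)(0.125) + (2)(0.0625) + (5)(0.1875) = -0.4375
E[Y²] = (-3)²(0.5) + (-1)²(0.125) + (1)²(0.125) + (2)²(0.0625) + (5)²(0.1875) = 9.6875
Var(Y) = E[Y²] − (E[Y])² = 9.6875 − (-0.4375)² = 9.49609375
SD(Y) = √9.49609375 ≈ 3.08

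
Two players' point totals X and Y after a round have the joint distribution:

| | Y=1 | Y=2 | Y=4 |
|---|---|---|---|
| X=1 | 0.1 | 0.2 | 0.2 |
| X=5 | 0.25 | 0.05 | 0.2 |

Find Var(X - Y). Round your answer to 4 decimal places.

E[X] = 3,  E[Y] = 2.45,  E[XY] = 7.05
Var(X) = 13 − (3)² = 4;  Var(Y) = 7.75 − (2.45)² = 1.7475
Cov(X,Y) = 7.05 − (3)(2.45) = -0.3
Var(X - Y) = (1)²·4 + (-1)²·1.7475 + 2·(1)·(-1)·-0.3 = 6.3475

6.3475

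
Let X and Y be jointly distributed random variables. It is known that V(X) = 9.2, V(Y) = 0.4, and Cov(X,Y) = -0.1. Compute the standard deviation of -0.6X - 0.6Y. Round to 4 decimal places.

1.8396

V(-0.6X - 0.6Y) = (-0.6)²·V(X) + (-0.6)²·V(Y) + 2·(-0.6)·(-0.6)·Cov(X,Y)
= 0.36·9.2 + 0.36·0.4 + 0.72·-0.1 = 3.384
SD(-0.6X - 0.6Y) = √3.384 ≈ 1.8396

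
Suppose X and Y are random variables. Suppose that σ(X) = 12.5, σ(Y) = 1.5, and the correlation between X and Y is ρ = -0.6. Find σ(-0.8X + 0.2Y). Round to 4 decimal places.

V(X) = (12.5)² = 156.25;  V(Y) = (1.5)² = 2.25
cov(X,Y) = ρ·σ(X)·σ(Y) = -0.6·12.5·1.5 = -11.25
V(-0.8X + 0.2Y) = (-0.8)²·V(X) + (0.2)²·V(Y) + 2·(-0.8)·(0.2)·cov(X,Y)
= 0.64·156.25 + 0.04·2.25 + -0.32·-11.25 = 103.69
σ(-0.8X + 0.2Y) = √103.69 ≈ 10.1828

10.1828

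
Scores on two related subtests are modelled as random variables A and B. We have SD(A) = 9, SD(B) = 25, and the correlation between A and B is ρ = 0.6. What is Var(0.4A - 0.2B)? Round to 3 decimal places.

Var(A) = (9)² = 81;  Var(B) = (25)² = 625
Cov(A,B) = ρ·SD(A)·SD(B) = 0.6·9·25 = 135
Var(0.4A - 0.2B) = (0.4)²·Var(A) + (-0.2)²·Var(B) + 2·(0.4)·(-0.2)·Cov(A,B)
= 0.16·81 + 0.04·625 + -0.16·135 = 16.36

16.360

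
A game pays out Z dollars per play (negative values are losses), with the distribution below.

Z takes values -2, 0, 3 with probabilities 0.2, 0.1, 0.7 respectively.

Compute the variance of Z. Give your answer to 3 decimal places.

4.210

E[Z] = (-2)(0.2) + (0)(0.1) + (3)(0.7) = 1.7
E[Z²] = (-2)²(0.2) + (0)²(0.1) + (3)²(0.7) = 7.1
Var(Z) = E[Z²] − (E[Z])² = 7.1 − (1.7)² = 4.21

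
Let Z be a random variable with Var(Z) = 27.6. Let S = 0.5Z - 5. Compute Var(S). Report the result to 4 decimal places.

Var(0.5Z - 5) = (0.5)²·Var(Z) = 0.25·27.6 = 6.9

6.9000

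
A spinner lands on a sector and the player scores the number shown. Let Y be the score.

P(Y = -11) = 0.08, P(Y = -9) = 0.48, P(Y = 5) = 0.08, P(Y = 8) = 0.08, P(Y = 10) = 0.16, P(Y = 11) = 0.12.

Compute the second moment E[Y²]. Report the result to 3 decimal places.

E[Y²] = (-11)²(0.08) + (-9)²(0.48) + (5)²(0.08) + (8)²(0.08) + (10)²(0.16) + (11)²(0.12) = 86.2

86.200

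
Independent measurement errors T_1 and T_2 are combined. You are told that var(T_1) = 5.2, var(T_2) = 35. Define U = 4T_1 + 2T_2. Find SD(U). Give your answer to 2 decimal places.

14.94

By independence, var(U) = (4)²var(T_1) + (2)²var(T_2)
= (4)²·5.2 + (2)²·35 = 223.2
SD(U) = √223.2 ≈ 14.94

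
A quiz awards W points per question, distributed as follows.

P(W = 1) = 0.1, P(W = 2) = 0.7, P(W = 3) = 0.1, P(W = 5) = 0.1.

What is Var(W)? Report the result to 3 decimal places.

1.010

E[W] = (1)(0.1) + (2)(0.7) + (3)(0.1) + (5)(0.1) = 2.3
E[W²] = (1)²(0.1) + (2)²(0.7) + (3)²(0.1) + (5)²(0.1) = 6.3
Var(W) = E[W²] − (E[W])² = 6.3 − (2.3)² = 1.01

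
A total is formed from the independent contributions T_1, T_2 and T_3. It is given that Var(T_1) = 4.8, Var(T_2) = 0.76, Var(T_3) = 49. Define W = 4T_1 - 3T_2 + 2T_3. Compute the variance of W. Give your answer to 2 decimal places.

279.64

By independence, Var(W) = (4)²Var(T_1) + (-3)²Var(T_2) + (2)²Var(T_3)
= (4)²·4.8 + (-3)²·0.76 + (2)²·49 = 279.64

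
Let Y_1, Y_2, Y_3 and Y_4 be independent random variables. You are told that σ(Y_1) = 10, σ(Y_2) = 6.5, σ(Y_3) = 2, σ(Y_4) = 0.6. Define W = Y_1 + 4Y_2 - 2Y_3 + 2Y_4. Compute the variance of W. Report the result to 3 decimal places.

793.440

var(Y_1) = 100, var(Y_2) = 42.25, var(Y_3) = 4, var(Y_4) = 0.36
By independence, var(W) = (1)²var(Y_1) + (4)²var(Y_2) + (-2)²var(Y_3) + (2)²var(Y_4)
= (1)²·100 + (4)²·42.25 + (-2)²·4 + (2)²·0.36 = 793.44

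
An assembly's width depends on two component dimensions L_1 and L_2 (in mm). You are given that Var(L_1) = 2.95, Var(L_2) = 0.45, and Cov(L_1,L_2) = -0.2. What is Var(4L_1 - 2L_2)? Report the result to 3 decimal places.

Var(4L_1 - 2L_2) = (4)²·Var(L_1) + (-2)²·Var(L_2) + 2·(4)·(-2)·Cov(L_1,L_2)
= 16·2.95 + 4·0.45 + -16·-0.2 = 52.2

52.200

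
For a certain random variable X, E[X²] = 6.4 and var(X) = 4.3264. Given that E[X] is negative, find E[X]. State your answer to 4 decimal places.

-1.4400

(E[X])² = E[X²] − var(X) = 6.4 − 4.3264 = 2.0736
E[X] = −√2.0736 = -1.44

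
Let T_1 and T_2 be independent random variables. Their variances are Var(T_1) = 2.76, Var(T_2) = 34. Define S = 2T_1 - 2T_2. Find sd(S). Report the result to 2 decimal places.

12.13

By independence, Var(S) = (2)²Var(T_1) + (-2)²Var(T_2)
= (2)²·2.76 + (-2)²·34 = 147.04
sd(S) = √147.04 ≈ 12.13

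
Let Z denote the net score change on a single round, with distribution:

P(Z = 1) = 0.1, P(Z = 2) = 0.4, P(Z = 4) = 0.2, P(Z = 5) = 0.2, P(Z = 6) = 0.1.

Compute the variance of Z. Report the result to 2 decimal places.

2.61

E[Z] = (1)(0.1) + (2)(0.4) + (4)(0.2) + (5)(0.2) + (6)(0.1) = 3.3
E[Z²] = (1)²(0.1) + (2)²(0.4) + (4)²(0.2) + (5)²(0.2) + (6)²(0.1) = 13.5
var(Z) = E[Z²] − (E[Z])² = 13.5 − (3.3)² = 2.61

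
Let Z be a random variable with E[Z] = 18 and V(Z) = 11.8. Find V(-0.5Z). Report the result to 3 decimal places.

2.950

V(-0.5Z) = (-0.5)²·V(Z) = 0.25·11.8 = 2.95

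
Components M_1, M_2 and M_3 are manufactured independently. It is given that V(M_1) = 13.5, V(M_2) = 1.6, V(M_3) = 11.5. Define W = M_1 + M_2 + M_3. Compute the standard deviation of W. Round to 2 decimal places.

By independence, V(W) = (1)²V(M_1) + (1)²V(M_2) + (1)²V(M_3)
= (1)²·13.5 + (1)²·1.6 + (1)²·11.5 = 26.6
sd(W) = √26.6 ≈ 5.16

5.16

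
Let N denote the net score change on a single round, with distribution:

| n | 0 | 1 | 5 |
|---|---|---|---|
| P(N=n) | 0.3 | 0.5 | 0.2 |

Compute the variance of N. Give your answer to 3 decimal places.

E[N] = (0)(0.3) + (1)(0.5) + (5)(0.2) = 1.5
E[N²] = (0)²(0.3) + (1)²(0.5) + (5)²(0.2) = 5.5
var(N) = E[N²] − (E[N])² = 5.5 − (1.5)² = 3.25

3.250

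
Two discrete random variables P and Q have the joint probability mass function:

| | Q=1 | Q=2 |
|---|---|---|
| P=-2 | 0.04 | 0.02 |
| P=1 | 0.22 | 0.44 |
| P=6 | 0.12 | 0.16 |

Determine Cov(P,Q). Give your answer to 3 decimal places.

E[P] = 2.22,  E[Q] = 1.62
E[PQ] = 3.58
Cov(P,Q) = E[PQ] − E[P]E[Q] = 3.58 − (2.22)(1.62) = -0.0164

-0.016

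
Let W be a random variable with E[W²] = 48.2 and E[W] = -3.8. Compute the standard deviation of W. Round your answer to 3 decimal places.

5.810

Var(W) = 48.2 − (-3.8)² = 33.76
sd(W) = √33.76 ≈ 5.810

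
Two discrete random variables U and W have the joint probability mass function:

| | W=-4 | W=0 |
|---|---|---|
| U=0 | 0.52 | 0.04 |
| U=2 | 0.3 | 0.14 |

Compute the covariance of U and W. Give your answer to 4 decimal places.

E[U] = 0.88,  E[W] = -3.28
E[UW] = -2.4
Cov(U,W) = E[UW] − E[U]E[W] = -2.4 − (0.88)(-3.28) = 0.4864

0.4864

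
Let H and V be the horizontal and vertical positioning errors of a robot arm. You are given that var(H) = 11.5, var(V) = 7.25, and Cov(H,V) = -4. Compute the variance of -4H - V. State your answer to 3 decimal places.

var(-4H - V) = (-4)²·var(H) + (-1)²·var(V) + 2·(-4)·(-1)·Cov(H,V)
= 16·11.5 + 1·7.25 + 8·-4 = 159.25

159.250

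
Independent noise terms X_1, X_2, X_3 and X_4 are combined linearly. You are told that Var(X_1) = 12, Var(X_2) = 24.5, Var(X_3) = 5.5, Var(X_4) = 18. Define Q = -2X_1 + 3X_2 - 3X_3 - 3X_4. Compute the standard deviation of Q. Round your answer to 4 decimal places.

21.9089

By independence, Var(Q) = (-2)²Var(X_1) + (3)²Var(X_2) + (-3)²Var(X_3) + (-3)²Var(X_4)
= (-2)²·12 + (3)²·24.5 + (-3)²·5.5 + (-3)²·18 = 480
σ(Q) = √480 ≈ 21.9089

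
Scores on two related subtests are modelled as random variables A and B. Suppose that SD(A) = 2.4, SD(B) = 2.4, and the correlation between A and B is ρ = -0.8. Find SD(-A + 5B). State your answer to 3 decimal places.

Var(A) = (2.4)² = 5.76;  Var(B) = (2.4)² = 5.76
cov(A,B) = ρ·SD(A)·SD(B) = -0.8·2.4·2.4 = -4.608
Var(-A + 5B) = (-1)²·Var(A) + (5)²·Var(B) + 2·(-1)·(5)·cov(A,B)
= 1·5.76 + 25·5.76 + -10·-4.608 = 195.84
SD(-A + 5B) = √195.84 ≈ 13.994

13.994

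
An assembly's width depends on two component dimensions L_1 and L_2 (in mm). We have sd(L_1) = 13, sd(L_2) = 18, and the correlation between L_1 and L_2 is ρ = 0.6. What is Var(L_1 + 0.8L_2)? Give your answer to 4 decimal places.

Var(L_1) = (13)² = 169;  Var(L_2) = (18)² = 324
Cov(L_1,L_2) = ρ·sd(L_1)·sd(L_2) = 0.6·13·18 = 140.4
Var(L_1 + 0.8L_2) = (1)²·Var(L_1) + (0.8)²·Var(L_2) + 2·(1)·(0.8)·Cov(L_1,L_2)
= 1·169 + 0.64·324 + 1.6·140.4 = 601

601.0000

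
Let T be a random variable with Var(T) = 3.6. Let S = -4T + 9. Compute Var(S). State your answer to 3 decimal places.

57.600

Var(-4T + 9) = (-4)²·Var(T) = 16·3.6 = 57.6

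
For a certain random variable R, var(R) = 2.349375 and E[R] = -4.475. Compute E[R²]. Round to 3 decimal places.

E[R²] = var(R) + (E[R])² = 2.349375 + (-4.475)² = 22.375

22.375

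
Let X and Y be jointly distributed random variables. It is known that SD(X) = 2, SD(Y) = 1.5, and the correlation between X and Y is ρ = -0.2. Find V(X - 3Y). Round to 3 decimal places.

V(X) = (2)² = 4;  V(Y) = (1.5)² = 2.25
Cov(X,Y) = ρ·SD(X)·SD(Y) = -0.2·2·1.5 = -0.6
V(X - 3Y) = (1)²·V(X) + (-3)²·V(Y) + 2·(1)·(-3)·Cov(X,Y)
= 1·4 + 9·2.25 + -6·-0.6 = 27.85

27.850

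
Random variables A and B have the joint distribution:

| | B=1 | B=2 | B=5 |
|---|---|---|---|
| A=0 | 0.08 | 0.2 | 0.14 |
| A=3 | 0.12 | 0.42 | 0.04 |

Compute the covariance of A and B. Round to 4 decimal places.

E[A] = 1.74,  E[B] = 2.34
E[AB] = 3.48
Cov(A,B) = E[AB] − E[A]E[B] = 3.48 − (1.74)(2.34) = -0.5916

-0.5916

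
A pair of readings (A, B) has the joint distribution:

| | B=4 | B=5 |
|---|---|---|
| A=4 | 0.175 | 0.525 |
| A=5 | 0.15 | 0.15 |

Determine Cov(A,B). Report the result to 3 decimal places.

-0.053

E[A] = 4.3,  E[B] = 4.675
E[AB] = 20.05
Cov(A,B) = E[AB] − E[A]E[B] = 20.05 − (4.3)(4.675) = -0.0525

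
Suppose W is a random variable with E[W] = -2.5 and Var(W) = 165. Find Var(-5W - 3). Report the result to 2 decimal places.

Var(-5W - 3) = (-5)²·Var(W) = 25·165 = 4125

4125.00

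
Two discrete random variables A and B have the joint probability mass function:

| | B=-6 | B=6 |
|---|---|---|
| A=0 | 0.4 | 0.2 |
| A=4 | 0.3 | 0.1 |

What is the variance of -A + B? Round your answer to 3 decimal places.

E[A] = 1.6,  E[B] = -2.4,  E[AB] = -4.8
V(A) = 6.4 − (1.6)² = 3.84;  V(B) = 36 − (-2.4)² = 30.24
cov(A,B) = -4.8 − (1.6)(-2.4) = -0.96
V(-A + B) = (-1)²·3.84 + (1)²·30.24 + 2·(-1)·(1)·-0.96 = 36

36.000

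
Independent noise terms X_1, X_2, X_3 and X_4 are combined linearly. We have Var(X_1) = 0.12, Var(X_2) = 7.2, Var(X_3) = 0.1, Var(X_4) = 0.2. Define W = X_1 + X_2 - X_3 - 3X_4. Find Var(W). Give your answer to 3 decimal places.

9.220

By independence, Var(W) = (1)²Var(X_1) + (1)²Var(X_2) + (-1)²Var(X_3) + (-3)²Var(X_4)
= (1)²·0.12 + (1)²·7.2 + (-1)²·0.1 + (-3)²·0.2 = 9.22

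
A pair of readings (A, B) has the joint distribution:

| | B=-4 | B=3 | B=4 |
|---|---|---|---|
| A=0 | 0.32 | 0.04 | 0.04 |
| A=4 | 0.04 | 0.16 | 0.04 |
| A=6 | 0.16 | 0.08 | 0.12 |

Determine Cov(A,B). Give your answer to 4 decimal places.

3.7728

E[A] = 3.12,  E[B] = -0.44
E[AB] = 2.4
Cov(A,B) = E[AB] − E[A]E[B] = 2.4 − (3.12)(-0.44) = 3.7728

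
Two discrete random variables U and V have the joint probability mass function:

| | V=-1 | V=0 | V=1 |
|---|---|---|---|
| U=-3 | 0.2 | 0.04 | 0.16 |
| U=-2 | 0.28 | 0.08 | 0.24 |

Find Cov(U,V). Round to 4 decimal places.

E[U] = -2.4,  E[V] = -0.08
E[UV] = 0.2
Cov(U,V) = E[UV] − E[U]E[V] = 0.2 − (-2.4)(-0.08) = 0.008

0.0080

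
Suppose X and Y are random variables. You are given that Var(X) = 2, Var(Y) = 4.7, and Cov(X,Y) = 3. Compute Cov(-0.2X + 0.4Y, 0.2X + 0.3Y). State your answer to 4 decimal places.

Cov(-0.2X + 0.4Y, 0.2X + 0.3Y) = (-0.2)(0.2)Var(X) + (0.4)(0.3)Var(Y) + [(-0.2)(0.3) + (0.4)(0.2)]Cov(X,Y)
= -0.04·2 + 0.12·4.7 + 0.02·3 = 0.544

0.5440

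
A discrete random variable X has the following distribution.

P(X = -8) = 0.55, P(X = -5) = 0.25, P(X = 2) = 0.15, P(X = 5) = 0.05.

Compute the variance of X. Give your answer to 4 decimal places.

E[X] = (-8)(0.55) + (-5)(0.25) + (2)(0.15) + (5)(0.05) = -5.1
E[X²] = (-8)²(0.55) + (-5)²(0.25) + (2)²(0.15) + (5)²(0.05) = 43.3
Var(X) = E[X²] − (E[X])² = 43.3 − (-5.1)² = 17.29

17.2900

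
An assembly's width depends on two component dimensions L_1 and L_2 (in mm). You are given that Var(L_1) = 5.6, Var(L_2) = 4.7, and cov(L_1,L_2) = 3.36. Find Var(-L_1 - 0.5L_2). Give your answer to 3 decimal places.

10.135

Var(-L_1 - 0.5L_2) = (-1)²·Var(L_1) + (-0.5)²·Var(L_2) + 2·(-1)·(-0.5)·cov(L_1,L_2)
= 1·5.6 + 0.25·4.7 + 1·3.36 = 10.135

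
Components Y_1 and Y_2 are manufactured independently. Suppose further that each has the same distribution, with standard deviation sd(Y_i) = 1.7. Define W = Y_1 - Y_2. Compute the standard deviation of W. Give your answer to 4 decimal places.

2.4042

var(Y_i) = (1.7)² = 2.89
By independence, var(W) = (1)²var(Y_1) + (-1)²var(Y_2)
= (1)²·2.89 + (-1)²·2.89 = 5.78
sd(W) = √5.78 ≈ 2.4042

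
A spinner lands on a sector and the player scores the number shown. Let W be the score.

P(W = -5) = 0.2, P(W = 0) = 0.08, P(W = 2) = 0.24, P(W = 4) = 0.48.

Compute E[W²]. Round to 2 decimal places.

E[W²] = (-5)²(0.2) + (0)²(0.08) + (2)²(0.24) + (4)²(0.48) = 13.64

13.64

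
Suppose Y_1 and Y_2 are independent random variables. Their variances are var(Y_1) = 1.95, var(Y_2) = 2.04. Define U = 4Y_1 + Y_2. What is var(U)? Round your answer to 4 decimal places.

33.2400

By independence, var(U) = (4)²var(Y_1) + (1)²var(Y_2)
= (4)²·1.95 + (1)²·2.04 = 33.24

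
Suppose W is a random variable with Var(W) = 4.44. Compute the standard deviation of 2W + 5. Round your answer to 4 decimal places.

Var(2W + 5) = (2)²·4.44 = 17.76
σ(2W + 5) = √17.76 ≈ 4.2143

4.2143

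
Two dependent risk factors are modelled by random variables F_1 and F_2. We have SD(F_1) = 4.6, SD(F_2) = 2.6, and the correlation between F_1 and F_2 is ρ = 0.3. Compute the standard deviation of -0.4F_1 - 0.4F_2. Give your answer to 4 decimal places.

Var(F_1) = (4.6)² = 21.16;  Var(F_2) = (2.6)² = 6.76
Cov(F_1,F_2) = ρ·SD(F_1)·SD(F_2) = 0.3·4.6·2.6 = 3.588
Var(-0.4F_1 - 0.4F_2) = (-0.4)²·Var(F_1) + (-0.4)²·Var(F_2) + 2·(-0.4)·(-0.4)·Cov(F_1,F_2)
= 0.16·21.16 + 0.16·6.76 + 0.32·3.588 = 5.61536
SD(-0.4F_1 - 0.4F_2) = √5.61536 ≈ 2.3697

2.3697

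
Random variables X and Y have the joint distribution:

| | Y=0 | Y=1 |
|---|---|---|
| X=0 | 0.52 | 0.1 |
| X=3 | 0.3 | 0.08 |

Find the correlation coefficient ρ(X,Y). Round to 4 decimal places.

0.0622

E[X] = 1.14,  E[Y] = 0.18
E[XY] = 0.24
Cov(X,Y) = E[XY] − E[X]E[Y] = 0.24 − (1.14)(0.18) = 0.0348
var(X) = 2.1204,  var(Y) = 0.1476
ρ = 0.0348 / √(2.1204·0.1476) ≈ 0.0622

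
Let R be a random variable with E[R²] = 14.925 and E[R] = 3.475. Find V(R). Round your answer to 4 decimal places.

V(R) = 14.925 − (3.475)² = 2.849375

2.8494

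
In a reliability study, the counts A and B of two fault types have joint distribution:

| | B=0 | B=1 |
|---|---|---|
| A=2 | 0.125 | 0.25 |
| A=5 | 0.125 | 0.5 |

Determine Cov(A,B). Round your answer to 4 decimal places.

0.0938

E[A] = 3.875,  E[B] = 0.75
E[AB] = 3
Cov(A,B) = E[AB] − E[A]E[B] = 3 − (3.875)(0.75) = 0.09375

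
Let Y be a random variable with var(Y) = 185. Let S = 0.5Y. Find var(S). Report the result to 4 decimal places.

var(0.5Y) = (0.5)²·var(Y) = 0.25·185 = 46.25

46.2500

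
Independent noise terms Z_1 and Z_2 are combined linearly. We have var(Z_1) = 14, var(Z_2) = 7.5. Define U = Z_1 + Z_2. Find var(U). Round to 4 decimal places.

By independence, var(U) = (1)²var(Z_1) + (1)²var(Z_2)
= (1)²·14 + (1)²·7.5 = 21.5

21.5000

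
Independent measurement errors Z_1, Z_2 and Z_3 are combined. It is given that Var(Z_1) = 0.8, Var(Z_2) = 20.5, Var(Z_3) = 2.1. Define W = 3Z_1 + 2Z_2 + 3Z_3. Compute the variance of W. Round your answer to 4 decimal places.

By independence, Var(W) = (3)²Var(Z_1) + (2)²Var(Z_2) + (3)²Var(Z_3)
= (3)²·0.8 + (2)²·20.5 + (3)²·2.1 = 108.1

108.1000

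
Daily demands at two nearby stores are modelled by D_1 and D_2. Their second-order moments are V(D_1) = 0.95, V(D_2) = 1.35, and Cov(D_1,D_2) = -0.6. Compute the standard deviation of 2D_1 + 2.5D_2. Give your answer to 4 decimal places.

V(2D_1 + 2.5D_2) = (2)²·V(D_1) + (2.5)²·V(D_2) + 2·(2)·(2.5)·Cov(D_1,D_2)
= 4·0.95 + 6.25·1.35 + 10·-0.6 = 6.2375
sd(2D_1 + 2.5D_2) = √6.2375 ≈ 2.4975

2.4975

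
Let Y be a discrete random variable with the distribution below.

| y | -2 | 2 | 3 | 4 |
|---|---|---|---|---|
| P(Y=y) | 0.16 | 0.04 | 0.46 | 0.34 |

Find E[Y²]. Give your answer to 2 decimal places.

E[Y²] = (-2)²(0.16) + (2)²(0.04) + (3)²(0.46) + (4)²(0.34) = 10.38

10.38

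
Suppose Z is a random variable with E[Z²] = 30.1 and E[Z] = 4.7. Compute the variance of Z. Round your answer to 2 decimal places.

8.01

Var(Z) = 30.1 − (4.7)² = 8.01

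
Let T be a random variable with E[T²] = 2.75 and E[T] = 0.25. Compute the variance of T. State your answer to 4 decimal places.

Var(T) = 2.75 − (0.25)² = 2.6875

2.6875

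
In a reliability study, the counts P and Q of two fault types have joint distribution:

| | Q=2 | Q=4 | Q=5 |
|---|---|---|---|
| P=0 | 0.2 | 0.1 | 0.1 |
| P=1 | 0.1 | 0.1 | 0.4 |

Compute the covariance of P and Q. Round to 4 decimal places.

E[P] = 0.6,  E[Q] = 3.9
E[PQ] = 2.6
Cov(P,Q) = E[PQ] − E[P]E[Q] = 2.6 − (0.6)(3.9) = 0.26

0.2600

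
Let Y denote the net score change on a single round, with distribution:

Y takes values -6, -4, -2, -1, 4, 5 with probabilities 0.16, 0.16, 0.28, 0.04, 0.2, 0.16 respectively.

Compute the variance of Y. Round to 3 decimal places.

16.320

E[Y] = (-6)(0.16) + (-4)(0.16) + (-2)(0.28) + (-1)(0.04) + (4)(0.2) + (5)(0.16) = -0.6
E[Y²] = (-6)²(0.16) + (-4)²(0.16) + (-2)²(0.28) + (-1)²(0.04) + (4)²(0.2) + (5)²(0.16) = 16.68
V(Y) = E[Y²] − (E[Y])² = 16.68 − (-0.6)² = 16.32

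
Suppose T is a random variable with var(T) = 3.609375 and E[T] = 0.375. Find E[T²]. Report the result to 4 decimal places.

E[T²] = var(T) + (E[T])² = 3.609375 + (0.375)² = 3.75

3.7500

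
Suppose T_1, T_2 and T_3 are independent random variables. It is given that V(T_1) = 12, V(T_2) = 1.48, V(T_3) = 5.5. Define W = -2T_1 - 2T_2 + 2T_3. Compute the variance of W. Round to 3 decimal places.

75.920

By independence, V(W) = (-2)²V(T_1) + (-2)²V(T_2) + (2)²V(T_3)
= (-2)²·12 + (-2)²·1.48 + (2)²·5.5 = 75.92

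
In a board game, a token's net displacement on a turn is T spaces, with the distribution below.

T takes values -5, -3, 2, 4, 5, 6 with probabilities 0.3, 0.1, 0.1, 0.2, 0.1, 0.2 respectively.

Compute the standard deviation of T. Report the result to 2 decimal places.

4.57

E[T] = (-5)(0.3) + (-3)(0.1) + (2)(0.1) + (4)(0.2) + (5)(0.1) + (6)(0.2) = 0.9
E[T²] = (-5)²(0.3) + (-3)²(0.1) + (2)²(0.1) + (4)²(0.2) + (5)²(0.1) + (6)²(0.2) = 21.7
V(T) = E[T²] − (E[T])² = 21.7 − (0.9)² = 20.89
σ(T) = √20.89 ≈ 4.57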